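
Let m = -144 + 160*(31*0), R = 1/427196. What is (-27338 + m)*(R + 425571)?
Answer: -356877775364071/30514 ≈ -1.1696e+10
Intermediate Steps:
R = 1/427196 ≈ 2.3408e-6
m = -144 (m = -144 + 160*0 = -144 + 0 = -144)
(-27338 + m)*(R + 425571) = (-27338 - 144)*(1/427196 + 425571) = -27482*181802228917/427196 = -356877775364071/30514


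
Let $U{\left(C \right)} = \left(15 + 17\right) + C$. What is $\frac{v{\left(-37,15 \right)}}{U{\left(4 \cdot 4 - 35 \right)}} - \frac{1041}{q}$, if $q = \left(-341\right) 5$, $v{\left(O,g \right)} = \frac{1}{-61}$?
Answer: $\frac{823808}{1352065} \approx 0.6093$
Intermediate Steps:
$v{\left(O,g \right)} = - \frac{1}{61}$
$U{\left(C \right)} = 32 + C$
$q = -1705$
$\frac{v{\left(-37,15 \right)}}{U{\left(4 \cdot 4 - 35 \right)}} - \frac{1041}{q} = - \frac{1}{61 \left(32 + \left(4 \cdot 4 - 35\right)\right)} - \frac{1041}{-1705} = - \frac{1}{61 \left(32 + \left(16 - 35\right)\right)} - - \frac{1041}{1705} = - \frac{1}{61 \left(32 - 19\right)} + \frac{1041}{1705} = - \frac{1}{61 \cdot 13} + \frac{1041}{1705} = \left(- \frac{1}{61}\right) \frac{1}{13} + \frac{1041}{1705} = - \frac{1}{793} + \frac{1041}{1705} = \frac{823808}{1352065}$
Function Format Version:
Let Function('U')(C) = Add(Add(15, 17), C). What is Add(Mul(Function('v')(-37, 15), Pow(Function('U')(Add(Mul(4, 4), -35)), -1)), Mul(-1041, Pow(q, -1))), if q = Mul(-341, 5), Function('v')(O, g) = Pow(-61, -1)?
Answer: Rational(823808, 1352065) ≈ 0.60930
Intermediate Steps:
Function('v')(O, g) = Rational(-1, 61)
Function('U')(C) = Add(32, C)
q = -1705
Add(Mul(Function('v')(-37, 15), Pow(Function('U')(Add(Mul(4, 4), -35)), -1)), Mul(-1041, Pow(q, -1))) = Add(Mul(Rational(-1, 61), Pow(Add(32, Add(Mul(4, 4), -35)), -1)), Mul(-1041, Pow(-1705, -1))) = Add(Mul(Rational(-1, 61), Pow(Add(32, Add(16, -35)), -1)), Mul(-1041, Rational(-1, 1705))) = Add(Mul(Rational(-1, 61), Pow(Add(32, -19), -1)), Rational(1041, 1705)) = Add(Mul(Rational(-1, 61), Pow(13, -1)), Rational(1041, 1705)) = Add(Mul(Rational(-1, 61), Rational(1, 13)), Rational(1041, 1705)) = Add(Rational(-1, 793), Rational(1041, 1705)) = Rational(823808, 1352065)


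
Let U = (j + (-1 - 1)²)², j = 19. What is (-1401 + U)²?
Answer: 760384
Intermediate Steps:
U = 529 (U = (19 + (-1 - 1)²)² = (19 + (-2)²)² = (19 + 4)² = 23² = 529)
(-1401 + U)² = (-1401 + 529)² = (-872)² = 760384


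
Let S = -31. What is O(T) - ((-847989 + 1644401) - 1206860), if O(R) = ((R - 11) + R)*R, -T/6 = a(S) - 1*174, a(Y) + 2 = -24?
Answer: 3277248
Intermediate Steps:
a(Y) = -26 (a(Y) = -2 - 24 = -26)
T = 1200 (T = -6*(-26 - 1*174) = -6*(-26 - 174) = -6*(-200) = 1200)
O(R) = R*(-11 + 2*R) (O(R) = ((-11 + R) + R)*R = (-11 + 2*R)*R = R*(-11 + 2*R))
O(T) - ((-847989 + 1644401) - 1206860) = 1200*(-11 + 2*1200) - ((-847989 + 1644401) - 1206860) = 1200*(-11 + 2400) - (796412 - 1206860) = 1200*2389 - 1*(-410448) = 2866800 + 410448 = 3277248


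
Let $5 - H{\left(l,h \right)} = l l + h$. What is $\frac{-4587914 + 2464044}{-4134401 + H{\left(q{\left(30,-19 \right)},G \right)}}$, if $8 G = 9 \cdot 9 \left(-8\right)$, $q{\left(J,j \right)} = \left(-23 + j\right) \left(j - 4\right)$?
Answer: $\frac{2123870}{5067471} \approx 0.41912$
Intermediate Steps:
$q{\left(J,j \right)} = \left(-23 + j\right) \left(-4 + j\right)$
$G = -81$ ($G = \frac{9 \cdot 9 \left(-8\right)}{8} = \frac{81 \left(-8\right)}{8} = \frac{1}{8} \left(-648\right) = -81$)
$H{\left(l,h \right)} = 5 - h - l^{2}$ ($H{\left(l,h \right)} = 5 - \left(l l + h\right) = 5 - \left(l^{2} + h\right) = 5 - \left(h + l^{2}\right) = 5 - h - l^{2}$)
$\frac{-4587914 + 2464044}{-4134401 + H{\left(q{\left(30,-19 \right)},G \right)}} = \frac{-4587914 + 2464044}{-4134401 - \left(-86 + \left(92 + \left(-19\right)^{2} - -513\right)^{2}\right)} = - \frac{2123870}{-4134401 + \left(5 + 81 - \left(92 + 361 + 513\right)^{2}\right)} = - \frac{2123870}{-4134401 + \left(5 + 81 - 966^{2}\right)} = - \frac{2123870}{-4134401 + \left(5 + 81 - 933156\right)} = - \frac{2123870}{-4134401 - 933070} = - \frac{2123870}{-5067471} = \left(-2123870\right) \left(- \frac{1}{5067471}\right) = \frac{2123870}{5067471}$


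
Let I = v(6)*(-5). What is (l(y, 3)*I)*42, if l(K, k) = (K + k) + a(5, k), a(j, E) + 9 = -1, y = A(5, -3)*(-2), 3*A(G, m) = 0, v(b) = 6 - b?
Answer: 0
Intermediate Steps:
A(G, m) = 0 (A(G, m) = (⅓)*0 = 0)
y = 0 (y = 0*(-2) = 0)
a(j, E) = -10 (a(j, E) = -9 - 1 = -10)
I = 0 (I = (6 - 1*6)*(-5) = (6 - 6)*(-5) = 0*(-5) = 0)
l(K, k) = -10 + K + k (l(K, k) = (K + k) - 10 = -10 + K + k)
(l(y, 3)*I)*42 = ((-10 + 0 + 3)*0)*42 = -7*0*42 = 0*42 = 0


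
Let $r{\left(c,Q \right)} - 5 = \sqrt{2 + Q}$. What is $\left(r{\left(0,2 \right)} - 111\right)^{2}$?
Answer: $10816$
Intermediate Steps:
$r{\left(c,Q \right)} = 5 + \sqrt{2 + Q}$
$\left(r{\left(0,2 \right)} - 111\right)^{2} = \left(\left(5 + \sqrt{2 + 2}\right) - 111\right)^{2} = \left(\left(5 + \sqrt{4}\right) - 111\right)^{2} = \left(\left(5 + 2\right) - 111\right)^{2} = \left(7 - 111\right)^{2} = \left(-104\right)^{2} = 10816$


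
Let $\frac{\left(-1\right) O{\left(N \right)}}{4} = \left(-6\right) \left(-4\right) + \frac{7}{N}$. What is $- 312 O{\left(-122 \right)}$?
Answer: $\frac{1822704}{61} \approx 29880.0$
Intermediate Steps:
$O{\left(N \right)} = -96 - \frac{28}{N}$ ($O{\left(N \right)} = - 4 \left(\left(-6\right) \left(-4\right) + \frac{7}{N}\right) = - 4 \left(24 + \frac{7}{N}\right) = -96 - \frac{28}{N}$)
$- 312 O{\left(-122 \right)} = - 312 \left(-96 - \frac{28}{-122}\right) = - 312 \left(-96 - - \frac{14}{61}\right) = - 312 \left(-96 + \frac{14}{61}\right) = \left(-312\right) \left(- \frac{5842}{61}\right) = \frac{1822704}{61}$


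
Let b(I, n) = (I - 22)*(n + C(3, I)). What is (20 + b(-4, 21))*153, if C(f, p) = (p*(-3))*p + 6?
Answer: 86598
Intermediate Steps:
C(f, p) = 6 - 3*p**2 (C(f, p) = (-3*p)*p + 6 = -3*p**2 + 6 = 6 - 3*p**2)
b(I, n) = (-22 + I)*(6 + n - 3*I**2) (b(I, n) = (I - 22)*(n + (6 - 3*I**2)) = (-22 + I)*(6 + n - 3*I**2))
(20 + b(-4, 21))*153 = (20 + (-132 - 22*21 + 66*(-4)**2 - 4*21 - 3*(-4)*(-2 + (-4)**2)))*153 = (20 + (-132 - 462 + 66*16 - 84 - 3*(-4)*(-2 + 16)))*153 = (20 + (-132 - 462 + 1056 - 84 - 3*(-4)*14))*153 = (20 + (-132 - 462 + 1056 - 84 + 168))*153 = (20 + 546)*153 = 566*153 = 86598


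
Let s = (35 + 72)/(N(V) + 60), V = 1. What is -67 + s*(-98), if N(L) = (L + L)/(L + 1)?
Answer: -14573/61 ≈ -238.90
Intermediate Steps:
N(L) = 2*L/(1 + L) (N(L) = (2*L)/(1 + L) = 2*L/(1 + L))
s = 107/61 (s = (35 + 72)/(2*1/(1 + 1) + 60) = 107/(2*1/2 + 60) = 107/(2*1*(½) + 60) = 107/(1 + 60) = 107/61 ≈ 1.7541)
-67 + s*(-98) = -67 + (107/61)*(-98) = -67 - 10486/61 = -14573/61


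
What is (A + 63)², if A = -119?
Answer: 3136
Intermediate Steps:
(A + 63)² = (-119 + 63)² = (-56)² = 3136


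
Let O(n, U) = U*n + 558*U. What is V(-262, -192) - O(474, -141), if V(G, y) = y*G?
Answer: 195816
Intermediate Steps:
O(n, U) = 558*U + U*n
V(G, y) = G*y
V(-262, -192) - O(474, -141) = -262*(-192) - (-141)*(558 + 474) = 50304 - (-141)*1032 = 50304 - 1*(-145512) = 50304 + 145512 = 195816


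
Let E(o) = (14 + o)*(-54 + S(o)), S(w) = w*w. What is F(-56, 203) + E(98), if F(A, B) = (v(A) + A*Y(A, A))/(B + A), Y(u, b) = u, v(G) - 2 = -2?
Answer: 3208864/3 ≈ 1.0696e+6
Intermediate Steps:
v(G) = 0 (v(G) = 2 - 2 = 0)
S(w) = w²
E(o) = (-54 + o²)*(14 + o) (E(o) = (14 + o)*(-54 + o²) = (-54 + o²)*(14 + o))
F(A, B) = A²/(A + B) (F(A, B) = (0 + A*A)/(B + A) = (0 + A²)/(A + B) = A²/(A + B))
F(-56, 203) + E(98) = (-56)²/(-56 + 203) + (-756 + 98³ - 54*98 + 14*98²) = 3136/147 + (-756 + 941192 - 5292 + 14*9604) = 3136*(1/147) + (-756 + 941192 - 5292 + 134456) = 64/3 + 1069600 = 3208864/3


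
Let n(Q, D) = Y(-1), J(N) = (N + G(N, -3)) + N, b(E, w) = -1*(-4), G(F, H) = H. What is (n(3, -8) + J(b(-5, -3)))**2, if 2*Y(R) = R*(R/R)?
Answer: 81/4 ≈ 20.250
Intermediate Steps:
b(E, w) = 4
Y(R) = R/2 (Y(R) = (R*(R/R))/2 = (R*1)/2 = R/2)
J(N) = -3 + 2*N (J(N) = (N - 3) + N = (-3 + N) + N = -3 + 2*N)
n(Q, D) = -1/2 (n(Q, D) = (1/2)*(-1) = -1/2)
(n(3, -8) + J(b(-5, -3)))**2 = (-1/2 + (-3 + 2*4))**2 = (-1/2 + (-3 + 8))**2 = (-1/2 + 5)**2 = (9/2)**2 = 81/4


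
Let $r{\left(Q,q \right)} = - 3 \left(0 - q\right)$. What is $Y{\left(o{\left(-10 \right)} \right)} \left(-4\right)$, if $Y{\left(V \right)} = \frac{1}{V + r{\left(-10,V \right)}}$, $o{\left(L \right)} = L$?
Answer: $\frac{1}{10} \approx 0.1$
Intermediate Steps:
$r{\left(Q,q \right)} = 3 q$ ($r{\left(Q,q \right)} = - 3 \left(- q\right) = 3 q$)
$Y{\left(V \right)} = \frac{1}{4 V}$ ($Y{\left(V \right)} = \frac{1}{V + 3 V} = \frac{1}{4 V}$)
$Y{\left(o{\left(-10 \right)} \right)} \left(-4\right) = \frac{1}{4 \left(-10\right)} \left(-4\right) = \frac{1}{4} \left(- \frac{1}{10}\right) \left(-4\right) = \left(- \frac{1}{40}\right) \left(-4\right) = \frac{1}{10}$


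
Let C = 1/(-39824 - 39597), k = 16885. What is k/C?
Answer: -1341023585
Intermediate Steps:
C = -1/79421 (C = 1/(-79421) = -1/79421 ≈ -1.2591e-5)
k/C = 16885/(-1/79421) = 16885*(-79421) = -1341023585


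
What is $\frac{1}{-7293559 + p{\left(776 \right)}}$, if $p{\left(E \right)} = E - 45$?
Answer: $- \frac{1}{7292828} \approx -1.3712 \cdot 10^{-7}$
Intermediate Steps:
$p{\left(E \right)} = -45 + E$ ($p{\left(E \right)} = E - 45 = -45 + E$)
$\frac{1}{-7293559 + p{\left(776 \right)}} = \frac{1}{-7293559 + \left(-45 + 776\right)} = \frac{1}{-7293559 + 731} = \frac{1}{-7292828} = - \frac{1}{7292828}$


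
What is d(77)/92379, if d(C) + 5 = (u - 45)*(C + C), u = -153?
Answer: -30497/92379 ≈ -0.33013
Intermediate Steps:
d(C) = -5 - 396*C (d(C) = -5 + (-153 - 45)*(C + C) = -5 - 396*C)
d(77)/92379 = (-5 - 396*77)/92379 = (-5 - 30492)*(1/92379) = -30497*1/92379 = -30497/92379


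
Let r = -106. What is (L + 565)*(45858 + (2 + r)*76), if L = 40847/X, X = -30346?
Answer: 324594810211/15173 ≈ 2.1393e+7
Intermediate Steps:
L = -40847/30346 (L = 40847/(-30346) = 40847*(-1/30346) = -40847/30346 ≈ -1.3460)
(L + 565)*(45858 + (2 + r)*76) = (-40847/30346 + 565)*(45858 + (2 - 106)*76) = 17104643*(45858 - 104*76)/30346 = 17104643*(45858 - 7904)/30346 = (17104643/30346)*37954 = 324594810211/15173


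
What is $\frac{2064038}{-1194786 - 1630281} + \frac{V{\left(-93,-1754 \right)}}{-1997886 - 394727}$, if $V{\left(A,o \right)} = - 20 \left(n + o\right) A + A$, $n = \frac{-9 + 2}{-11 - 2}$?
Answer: $\frac{55582809752081}{87870796390923} \approx 0.63255$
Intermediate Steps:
$n = \frac{7}{13}$ ($n = - \frac{7}{-13} = \left(-7\right) \left(- \frac{1}{13}\right) = \frac{7}{13} \approx 0.53846$)
$V{\left(A,o \right)} = A + A \left(- \frac{140}{13} - 20 o\right)$ ($V{\left(A,o \right)} = - 20 \left(\frac{7}{13} + o\right) A + A = \left(- \frac{140}{13} - 20 o\right) A + A = A \left(- \frac{140}{13} - 20 o\right) + A = A + A \left(- \frac{140}{13} - 20 o\right)$)
$\frac{2064038}{-1194786 - 1630281} + \frac{V{\left(-93,-1754 \right)}}{-1997886 - 394727} = \frac{2064038}{-1194786 - 1630281} + \frac{\left(- \frac{1}{13}\right) \left(-93\right) \left(127 + 260 \left(-1754\right)\right)}{-1997886 - 394727} = \frac{2064038}{-2825067} + \frac{\left(- \frac{1}{13}\right) \left(-93\right) \left(127 - 456040\right)}{-2392613} = 2064038 \left(- \frac{1}{2825067}\right) + \left(- \frac{1}{13}\right) \left(-93\right) \left(-455913\right) \left(- \frac{1}{2392613}\right) = - \frac{2064038}{2825067} - - \frac{42399909}{31103969} = - \frac{2064038}{2825067} + \frac{42399909}{31103969} = \frac{55582809752081}{87870796390923}$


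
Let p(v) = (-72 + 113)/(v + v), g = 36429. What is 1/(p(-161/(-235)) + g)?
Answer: 322/11739773 ≈ 2.7428e-5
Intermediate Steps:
p(v) = 41/(2*v) (p(v) = 41/((2*v)) = 41*(1/(2*v)) = 41/(2*v))
1/(p(-161/(-235)) + g) = 1/(41/(2*((-161/(-235)))) + 36429) = 1/(41/(2*((-161*(-1/235)))) + 36429) = 1/(41/(2*(161/235)) + 36429) = 1/((41/2)*(235/161) + 36429) = 1/(9635/322 + 36429) = 1/(11739773/322) = 322/11739773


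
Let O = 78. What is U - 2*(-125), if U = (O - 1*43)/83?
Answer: 20785/83 ≈ 250.42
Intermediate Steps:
U = 35/83 (U = (78 - 1*43)/83 = (78 - 43)*(1/83) = 35*(1/83) = 35/83 ≈ 0.42169)
U - 2*(-125) = 35/83 - 2*(-125) = 35/83 + 250 = 20785/83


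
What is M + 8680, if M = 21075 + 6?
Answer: 29761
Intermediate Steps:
M = 21081
M + 8680 = 21081 + 8680 = 29761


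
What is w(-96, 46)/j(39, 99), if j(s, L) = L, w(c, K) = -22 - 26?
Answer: -16/33 ≈ -0.48485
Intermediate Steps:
w(c, K) = -48
w(-96, 46)/j(39, 99) = -48/99 = -48*1/99 = -16/33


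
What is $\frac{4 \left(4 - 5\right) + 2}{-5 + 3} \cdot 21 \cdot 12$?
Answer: $252$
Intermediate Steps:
$\frac{4 \left(4 - 5\right) + 2}{-5 + 3} \cdot 21 \cdot 12 = \frac{4 \left(-1\right) + 2}{-2} \cdot 21 \cdot 12 = - \frac{-4 + 2}{2} \cdot 21 \cdot 12 = \left(- \frac{1}{2}\right) \left(-2\right) 21 \cdot 12 = 1 \cdot 21 \cdot 12 = 21 \cdot 12 = 252$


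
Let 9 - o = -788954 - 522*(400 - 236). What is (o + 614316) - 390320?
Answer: 1098567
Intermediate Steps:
o = 874571 (o = 9 - (-788954 - 522*(400 - 236)) = 9 - (-788954 - 522*164) = 9 - (-788954 - 85608) = 9 - 1*(-874562) = 9 + 874562 = 874571)
(o + 614316) - 390320 = (874571 + 614316) - 390320 = 1488887 - 390320 = 1098567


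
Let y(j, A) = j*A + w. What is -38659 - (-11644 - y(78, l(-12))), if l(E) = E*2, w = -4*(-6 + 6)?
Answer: -28887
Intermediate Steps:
w = 0 (w = -4*0 = 0)
l(E) = 2*E
y(j, A) = A*j (y(j, A) = j*A + 0 = A*j + 0 = A*j)
-38659 - (-11644 - y(78, l(-12))) = -38659 - (-11644 - 2*(-12)*78) = -38659 - (-11644 - (-24)*78) = -38659 - (-11644 - 1*(-1872)) = -38659 - (-11644 + 1872) = -38659 - 1*(-9772) = -38659 + 9772 = -28887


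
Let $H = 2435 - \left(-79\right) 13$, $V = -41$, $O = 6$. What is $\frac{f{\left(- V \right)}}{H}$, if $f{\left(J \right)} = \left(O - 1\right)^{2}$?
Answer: $\frac{25}{3462} \approx 0.0072213$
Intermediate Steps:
$f{\left(J \right)} = 25$ ($f{\left(J \right)} = \left(6 - 1\right)^{2} = 5^{2} = 25$)
$H = 3462$ ($H = 2435 - -1027 = 2435 + 1027 = 3462$)
$\frac{f{\left(- V \right)}}{H} = \frac{25}{3462}$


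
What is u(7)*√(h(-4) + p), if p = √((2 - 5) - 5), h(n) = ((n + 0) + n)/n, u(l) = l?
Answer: 7*√(2 + 2*I*√2) ≈ 11.57 + 5.9892*I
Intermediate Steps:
h(n) = 2 (h(n) = (n + n)/n = (2*n)/n = 2)
p = 2*I*√2 (p = √(-3 - 5) = √(-8) = 2*I*√2 ≈ 2.8284*I)
u(7)*√(h(-4) + p) = 7*√(2 + 2*I*√2)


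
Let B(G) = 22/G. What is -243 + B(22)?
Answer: -242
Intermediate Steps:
-243 + B(22) = -243 + 22/22 = -243 + 22*(1/22) = -243 + 1 = -242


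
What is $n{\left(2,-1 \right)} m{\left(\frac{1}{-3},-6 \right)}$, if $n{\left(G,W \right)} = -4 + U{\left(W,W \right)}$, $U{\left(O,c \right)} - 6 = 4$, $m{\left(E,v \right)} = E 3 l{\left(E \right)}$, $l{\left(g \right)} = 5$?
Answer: $-30$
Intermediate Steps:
$m{\left(E,v \right)} = 15 E$ ($m{\left(E,v \right)} = E 3 \cdot 5 = 3 E 5 = 15 E$)
$U{\left(O,c \right)} = 10$ ($U{\left(O,c \right)} = 6 + 4 = 10$)
$n{\left(G,W \right)} = 6$ ($n{\left(G,W \right)} = -4 + 10 = 6$)
$n{\left(2,-1 \right)} m{\left(\frac{1}{-3},-6 \right)} = 6 \frac{15}{-3} = 6 \cdot 15 \left(- \frac{1}{3}\right) = 6 \left(-5\right) = -30$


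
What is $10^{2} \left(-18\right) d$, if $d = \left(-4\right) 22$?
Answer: $158400$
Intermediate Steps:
$d = -88$
$10^{2} \left(-18\right) d = 10^{2} \left(-18\right) \left(-88\right) = 100 \left(-18\right) \left(-88\right) = \left(-1800\right) \left(-88\right) = 158400$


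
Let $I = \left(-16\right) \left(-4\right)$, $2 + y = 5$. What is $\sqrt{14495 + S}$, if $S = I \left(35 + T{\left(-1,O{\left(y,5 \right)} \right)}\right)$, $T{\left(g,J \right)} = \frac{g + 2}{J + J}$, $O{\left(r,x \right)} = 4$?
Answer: $\sqrt{16743} \approx 129.39$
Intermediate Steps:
$y = 3$ ($y = -2 + 5 = 3$)
$T{\left(g,J \right)} = \frac{2 + g}{2 J}$
$I = 64$
$S = 2248$ ($S = 64 \left(35 + \frac{2 - 1}{2 \cdot 4}\right) = 64 \left(35 + \frac{1}{2} \cdot \frac{1}{4} \cdot 1\right) = 64 \left(35 + \frac{1}{8}\right) = 64 \cdot \frac{281}{8} = 2248$)
$\sqrt{14495 + S} = \sqrt{14495 + 2248} = \sqrt{16743}$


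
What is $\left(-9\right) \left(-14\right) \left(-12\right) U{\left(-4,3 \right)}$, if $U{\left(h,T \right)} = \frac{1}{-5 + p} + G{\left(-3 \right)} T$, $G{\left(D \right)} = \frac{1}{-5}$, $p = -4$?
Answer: $\frac{5376}{5} \approx 1075.2$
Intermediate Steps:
$G{\left(D \right)} = - \frac{1}{5}$
$U{\left(h,T \right)} = - \frac{1}{9} - \frac{T}{5}$ ($U{\left(h,T \right)} = \frac{1}{-5 - 4} - \frac{T}{5} = \frac{1}{-9} - \frac{T}{5} = - \frac{1}{9} - \frac{T}{5}$)
$\left(-9\right) \left(-14\right) \left(-12\right) U{\left(-4,3 \right)} = \left(-9\right) \left(-14\right) \left(-12\right) \left(- \frac{1}{9} - \frac{3}{5}\right) = 126 \left(-12\right) \left(- \frac{1}{9} - \frac{3}{5}\right) = \left(-1512\right) \left(- \frac{32}{45}\right) = \frac{5376}{5}$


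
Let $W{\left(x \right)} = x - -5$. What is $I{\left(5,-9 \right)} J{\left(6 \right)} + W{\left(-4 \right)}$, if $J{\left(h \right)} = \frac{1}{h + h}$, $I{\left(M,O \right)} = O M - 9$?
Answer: $- \frac{7}{2} \approx -3.5$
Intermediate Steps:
$W{\left(x \right)} = 5 + x$ ($W{\left(x \right)} = x + 5 = 5 + x$)
$I{\left(M,O \right)} = -9 + M O$ ($I{\left(M,O \right)} = M O - 9 = -9 + M O$)
$J{\left(h \right)} = \frac{1}{2 h}$
$I{\left(5,-9 \right)} J{\left(6 \right)} + W{\left(-4 \right)} = \left(-9 + 5 \left(-9\right)\right) \frac{1}{2 \cdot 6} + \left(5 - 4\right) = \left(-9 - 45\right) \frac{1}{2} \cdot \frac{1}{6} + 1 = \left(-54\right) \frac{1}{12} + 1 = - \frac{9}{2} + 1 = - \frac{7}{2}$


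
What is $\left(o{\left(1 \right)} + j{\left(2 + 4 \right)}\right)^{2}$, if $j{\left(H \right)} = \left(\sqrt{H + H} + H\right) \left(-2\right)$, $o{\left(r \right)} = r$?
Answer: $169 + 88 \sqrt{3} \approx 321.42$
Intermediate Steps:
$j{\left(H \right)} = - 2 H - 2 \sqrt{2} \sqrt{H}$ ($j{\left(H \right)} = \left(\sqrt{2 H} + H\right) \left(-2\right) = \left(\sqrt{2} \sqrt{H} + H\right) \left(-2\right) = \left(H + \sqrt{2} \sqrt{H}\right) \left(-2\right) = - 2 H - 2 \sqrt{2} \sqrt{H}$)
$\left(o{\left(1 \right)} + j{\left(2 + 4 \right)}\right)^{2} = \left(1 - \left(2 \left(2 + 4\right) + 2 \sqrt{2} \sqrt{2 + 4}\right)\right)^{2} = \left(1 - \left(12 + 2 \sqrt{2} \sqrt{6}\right)\right)^{2} = \left(1 - \left(12 + 4 \sqrt{3}\right)\right)^{2} = \left(-11 - 4 \sqrt{3}\right)^{2}$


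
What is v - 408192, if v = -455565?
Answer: -863757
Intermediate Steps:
v - 408192 = -455565 - 408192 = -863757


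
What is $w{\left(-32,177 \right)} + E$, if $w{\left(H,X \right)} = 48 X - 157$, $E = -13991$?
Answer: $-5652$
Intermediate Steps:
$w{\left(H,X \right)} = -157 + 48 X$
$w{\left(-32,177 \right)} + E = \left(-157 + 48 \cdot 177\right) - 13991 = \left(-157 + 8496\right) - 13991 = 8339 - 13991 = -5652$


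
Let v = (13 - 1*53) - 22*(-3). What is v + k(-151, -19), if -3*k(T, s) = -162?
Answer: 80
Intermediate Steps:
k(T, s) = 54 (k(T, s) = -⅓*(-162) = 54)
v = 26 (v = (13 - 53) + 66 = -40 + 66 = 26)
v + k(-151, -19) = 26 + 54 = 80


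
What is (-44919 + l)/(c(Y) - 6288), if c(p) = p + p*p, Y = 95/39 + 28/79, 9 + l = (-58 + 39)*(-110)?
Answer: 203321164059/29794413901 ≈ 6.8241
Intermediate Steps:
l = 2081 (l = -9 + (-58 + 39)*(-110) = -9 - 19*(-110) = -9 + 2090 = 2081)
Y = 8597/3081 (Y = 95*(1/39) + 28*(1/79) = 95/39 + 28/79 = 8597/3081 ≈ 2.7903)
c(p) = p + p**2
(-44919 + l)/(c(Y) - 6288) = (-44919 + 2081)/(8597*(1 + 8597/3081)/3081 - 6288) = -42838/((8597/3081)*(11678/3081) - 6288) = -42838/(100395766/9492561 - 6288) = -42838/(-59588827802/9492561) = -42838*(-9492561/59588827802) = 203321164059/29794413901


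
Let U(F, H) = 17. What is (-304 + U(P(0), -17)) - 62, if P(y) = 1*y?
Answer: -349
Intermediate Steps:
P(y) = y
(-304 + U(P(0), -17)) - 62 = (-304 + 17) - 62 = -287 - 62 = -349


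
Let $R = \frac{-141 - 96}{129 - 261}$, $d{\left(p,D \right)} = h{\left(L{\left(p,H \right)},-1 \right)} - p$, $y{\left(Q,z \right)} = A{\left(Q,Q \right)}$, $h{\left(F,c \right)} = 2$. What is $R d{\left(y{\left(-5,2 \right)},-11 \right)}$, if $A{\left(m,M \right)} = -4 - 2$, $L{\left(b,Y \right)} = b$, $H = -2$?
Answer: $\frac{158}{11} \approx 14.364$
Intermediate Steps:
$A{\left(m,M \right)} = -6$
$y{\left(Q,z \right)} = -6$
$d{\left(p,D \right)} = 2 - p$
$R = \frac{79}{44}$ ($R = - \frac{237}{-132} = \left(-237\right) \left(- \frac{1}{132}\right) = \frac{79}{44} \approx 1.7955$)
$R d{\left(y{\left(-5,2 \right)},-11 \right)} = \frac{79 \left(2 - -6\right)}{44} = \frac{79 \left(2 + 6\right)}{44} = \frac{79}{44} \cdot 8 = \frac{158}{11}$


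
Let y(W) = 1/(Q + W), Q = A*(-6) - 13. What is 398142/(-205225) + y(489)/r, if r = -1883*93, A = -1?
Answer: -33606114534061/17322500045550 ≈ -1.9400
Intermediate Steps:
Q = -7 (Q = -1*(-6) - 13 = 6 - 13 = -7)
y(W) = 1/(-7 + W)
r = -175119
398142/(-205225) + y(489)/r = 398142/(-205225) + 1/((-7 + 489)*(-175119)) = 398142*(-1/205225) - 1/175119/482 = -398142/205225 + (1/482)*(-1/175119) = -398142/205225 - 1/84407358 = -33606114534061/17322500045550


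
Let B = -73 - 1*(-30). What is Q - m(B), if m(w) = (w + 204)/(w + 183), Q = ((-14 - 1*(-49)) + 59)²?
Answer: 176697/20 ≈ 8834.8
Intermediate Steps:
B = -43 (B = -73 + 30 = -43)
Q = 8836 (Q = ((-14 + 49) + 59)² = (35 + 59)² = 94² = 8836)
m(w) = (204 + w)/(183 + w)
Q - m(B) = 8836 - (204 - 43)/(183 - 43) = 8836 - 161/140 = 8836 - 1*23/20 = 8836 - 23/20 = 176697/20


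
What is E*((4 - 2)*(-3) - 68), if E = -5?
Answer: 370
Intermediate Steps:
E*((4 - 2)*(-3) - 68) = -5*((4 - 2)*(-3) - 68) = -5*(2*(-3) - 68) = -5*(-6 - 68) = -5*(-74) = 370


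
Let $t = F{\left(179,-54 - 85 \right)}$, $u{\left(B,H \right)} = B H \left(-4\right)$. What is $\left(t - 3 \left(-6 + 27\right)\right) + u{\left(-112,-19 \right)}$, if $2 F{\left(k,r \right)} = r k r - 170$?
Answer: $\frac{3441139}{2} \approx 1.7206 \cdot 10^{6}$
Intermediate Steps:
$u{\left(B,H \right)} = - 4 B H$
$F{\left(k,r \right)} = -85 + \frac{k r^{2}}{2}$ ($F{\left(k,r \right)} = \frac{r k r - 170}{2} = \frac{k r r - 170}{2} = \frac{k r^{2} - 170}{2} = \frac{-170 + k r^{2}}{2} = -85 + \frac{k r^{2}}{2}$)
$t = \frac{3458289}{2}$ ($t = -85 + \frac{1}{2} \cdot 179 \left(-54 - 85\right)^{2} = -85 + \frac{1}{2} \cdot 179 \left(-139\right)^{2} = -85 + \frac{1}{2} \cdot 179 \cdot 19321 = -85 + \frac{3458459}{2} = \frac{3458289}{2} \approx 1.7291 \cdot 10^{6}$)
$\left(t - 3 \left(-6 + 27\right)\right) + u{\left(-112,-19 \right)} = \left(\frac{3458289}{2} - 3 \left(-6 + 27\right)\right) - \left(-448\right) \left(-19\right) = \left(\frac{3458289}{2} - 63\right) - 8512 = \frac{3458163}{2} - 8512 = \frac{3441139}{2}$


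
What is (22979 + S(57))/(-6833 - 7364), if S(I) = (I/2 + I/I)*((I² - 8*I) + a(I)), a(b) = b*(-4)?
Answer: -197293/28394 ≈ -6.9484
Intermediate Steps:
a(b) = -4*b
S(I) = (1 + I/2)*(I² - 12*I) (S(I) = (I/2 + I/I)*((I² - 8*I) - 4*I) = (I*(½) + 1)*(I² - 12*I) = (I/2 + 1)*(I² - 12*I) = (1 + I/2)*(I² - 12*I))
(22979 + S(57))/(-6833 - 7364) = (22979 + (½)*57*(-24 + 57² - 10*57))/(-6833 - 7364) = (22979 + (½)*57*(-24 + 3249 - 570))/(-14197) = (22979 + (½)*57*2655)*(-1/14197) = (22979 + 151335/2)*(-1/14197) = (197293/2)*(-1/14197) = -197293/28394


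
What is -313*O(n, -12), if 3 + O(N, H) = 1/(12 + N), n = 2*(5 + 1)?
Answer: 22223/24 ≈ 925.96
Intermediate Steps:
n = 12 (n = 2*6 = 12)
O(N, H) = -3 + 1/(12 + N)
-313*O(n, -12) = -313*(-35 - 3*12)/(12 + 12) = -313*(-35 - 36)/24 = -313*(-71)/24 = -313*(-71/24) = 22223/24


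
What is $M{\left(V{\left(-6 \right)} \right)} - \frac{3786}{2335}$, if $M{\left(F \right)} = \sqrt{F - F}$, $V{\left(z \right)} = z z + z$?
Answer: $- \frac{3786}{2335} \approx -1.6214$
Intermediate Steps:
$V{\left(z \right)} = z + z^{2}$ ($V{\left(z \right)} = z^{2} + z = z + z^{2}$)
$M{\left(F \right)} = 0$ ($M{\left(F \right)} = \sqrt{0} = 0$)
$M{\left(V{\left(-6 \right)} \right)} - \frac{3786}{2335} = 0 - \frac{3786}{2335} = - \frac{3786}{2335}$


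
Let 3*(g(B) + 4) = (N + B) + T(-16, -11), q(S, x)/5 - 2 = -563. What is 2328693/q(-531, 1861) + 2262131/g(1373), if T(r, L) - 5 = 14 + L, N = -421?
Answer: 1869803489/295460 ≈ 6328.4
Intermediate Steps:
T(r, L) = 19 + L (T(r, L) = 5 + (14 + L) = 19 + L)
q(S, x) = -2805 (q(S, x) = 10 + 5*(-563) = 10 - 2815 = -2805)
g(B) = -425/3 + B/3 (g(B) = -4 + ((-421 + B) + (19 - 11))/3 = -4 + ((-421 + B) + 8)/3 = -4 + (-413 + B)/3 = -4 + (-413/3 + B/3) = -425/3 + B/3)
2328693/q(-531, 1861) + 2262131/g(1373) = 2328693/(-2805) + 2262131/(-425/3 + (⅓)*1373) = 2328693*(-1/2805) + 2262131/(-425/3 + 1373/3) = -776231/935 + 2262131/316 = 1869803489/295460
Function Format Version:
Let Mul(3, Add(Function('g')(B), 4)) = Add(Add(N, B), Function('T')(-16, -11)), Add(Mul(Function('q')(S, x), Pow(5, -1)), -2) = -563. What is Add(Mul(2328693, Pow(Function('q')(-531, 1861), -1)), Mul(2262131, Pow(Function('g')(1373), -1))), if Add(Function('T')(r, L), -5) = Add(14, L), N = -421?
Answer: Rational(1869803489, 295460) ≈ 6328.4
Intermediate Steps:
Function('T')(r, L) = Add(19, L) (Function('T')(r, L) = Add(5, Add(14, L)) = Add(19, L))
Function('q')(S, x) = -2805 (Function('q')(S, x) = Add(10, Mul(5, -563)) = Add(10, -2815) = -2805)
Function('g')(B) = Add(Rational(-425, 3), Mul(Rational(1, 3), B)) (Function('g')(B) = Add(-4, Mul(Rational(1, 3), Add(Add(-421, B), Add(19, -11)))) = Add(-4, Mul(Rational(1, 3), Add(Add(-421, B), 8))) = Add(-4, Mul(Rational(1, 3), Add(-413, B))) = Add(-4, Add(Rational(-413, 3), Mul(Rational(1, 3), B))) = Add(Rational(-425, 3), Mul(Rational(1, 3), B)))
Add(Mul(2328693, Pow(Function('q')(-531, 1861), -1)), Mul(2262131, Pow(Function('g')(1373), -1))) = Add(Mul(2328693, Pow(-2805, -1)), Mul(2262131, Pow(Add(Rational(-425, 3), Mul(Rational(1, 3), 1373)), -1))) = Add(Mul(2328693, Rational(-1, 2805)), Mul(2262131, Pow(Add(Rational(-425, 3), Rational(1373, 3)), -1))) = Add(Rational(-776231, 935), Mul(2262131, Pow(316, -1))) = Add(Rational(-776231, 935), Mul(2262131, Rational(1, 316))) = Add(Rational(-776231, 935), Rational(2262131, 316)) = Rational(1869803489, 295460)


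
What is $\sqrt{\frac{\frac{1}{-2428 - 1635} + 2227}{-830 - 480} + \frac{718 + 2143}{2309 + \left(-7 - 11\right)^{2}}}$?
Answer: $\frac{i \sqrt{1204720718180645993}}{1401422149} \approx 0.7832 i$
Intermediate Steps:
$\sqrt{\frac{\frac{1}{-2428 - 1635} + 2227}{-830 - 480} + \frac{718 + 2143}{2309 + \left(-7 - 11\right)^{2}}} = \sqrt{\frac{\frac{1}{-4063} + 2227}{-830 - 480} + \frac{2861}{2309 + \left(-18\right)^{2}}} = \sqrt{\frac{- \frac{1}{4063} + 2227}{-1310} + \frac{2861}{2309 + 324}} = \sqrt{\frac{9048300}{4063} \left(- \frac{1}{1310}\right) + \frac{2861}{2633}} = \sqrt{- \frac{904830}{532253} + 2861 \cdot \frac{1}{2633}} = \sqrt{- \frac{904830}{532253} + \frac{2861}{2633}} = \sqrt{- \frac{859641557}{1401422149}} = \frac{i \sqrt{1204720718180645993}}{1401422149}$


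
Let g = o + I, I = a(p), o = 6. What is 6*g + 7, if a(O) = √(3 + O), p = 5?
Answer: 43 + 12*√2 ≈ 59.971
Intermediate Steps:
I = 2*√2 (I = √(3 + 5) = √8 = 2*√2 ≈ 2.8284)
g = 6 + 2*√2 ≈ 8.8284
6*g + 7 = 6*(6 + 2*√2) + 7 = (36 + 12*√2) + 7 = 43 + 12*√2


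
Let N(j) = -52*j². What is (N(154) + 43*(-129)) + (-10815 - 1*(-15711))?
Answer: -1233883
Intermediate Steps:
(N(154) + 43*(-129)) + (-10815 - 1*(-15711)) = (-52*154² + 43*(-129)) + (-10815 - 1*(-15711)) = (-52*23716 - 5547) + (-10815 + 15711) = (-1233232 - 5547) + 4896 = -1238779 + 4896 = -1233883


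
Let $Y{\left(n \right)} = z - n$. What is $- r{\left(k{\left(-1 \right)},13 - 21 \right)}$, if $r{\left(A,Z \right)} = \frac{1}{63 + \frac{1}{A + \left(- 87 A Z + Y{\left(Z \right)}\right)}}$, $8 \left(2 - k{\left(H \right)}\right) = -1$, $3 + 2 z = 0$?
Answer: $- \frac{11901}{749771} \approx -0.015873$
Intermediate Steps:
$z = - \frac{3}{2}$ ($z = - \frac{3}{2} + \frac{1}{2} \cdot 0 = - \frac{3}{2} + 0 = - \frac{3}{2} \approx -1.5$)
$k{\left(H \right)} = \frac{17}{8}$ ($k{\left(H \right)} = 2 - - \frac{1}{8} = 2 + \frac{1}{8} = \frac{17}{8}$)
$Y{\left(n \right)} = - \frac{3}{2} - n$
$r{\left(A,Z \right)} = \frac{1}{63 + \frac{1}{- \frac{3}{2} + A - Z - 87 A Z}}$ ($r{\left(A,Z \right)} = \frac{1}{63 + \frac{1}{A - \left(\frac{3}{2} + Z - - 87 A Z\right)}} = \frac{1}{63 + \frac{1}{A - \left(\frac{3}{2} + Z + 87 A Z\right)}} = \frac{1}{63 + \frac{1}{- \frac{3}{2} + A - Z - 87 A Z}}$)
$- r{\left(k{\left(-1 \right)},13 - 21 \right)} = - \frac{3 - \frac{17}{4} + 2 \left(13 - 21\right) + 174 \cdot \frac{17}{8} \left(13 - 21\right)}{187 - \frac{1071}{4} + 126 \left(13 - 21\right) + 10962 \cdot \frac{17}{8} \left(13 - 21\right)} = - \frac{3 - \frac{17}{4} + 2 \left(-8\right) + 174 \cdot \frac{17}{8} \left(-8\right)}{187 - \frac{1071}{4} + 126 \left(-8\right) + 10962 \cdot \frac{17}{8} \left(-8\right)} = - \frac{3 - \frac{17}{4} - 16 - 2958}{187 - \frac{1071}{4} - 1008 - 186354} = - \frac{-11901}{\left(- \frac{749771}{4}\right) 4} = - \frac{\left(-4\right) \left(-11901\right)}{749771 \cdot 4} = \left(-1\right) \frac{11901}{749771} = - \frac{11901}{749771}$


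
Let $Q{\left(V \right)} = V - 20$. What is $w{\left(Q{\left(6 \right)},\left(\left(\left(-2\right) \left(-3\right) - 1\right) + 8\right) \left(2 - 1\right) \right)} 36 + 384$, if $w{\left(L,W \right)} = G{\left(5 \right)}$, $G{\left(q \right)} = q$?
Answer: $564$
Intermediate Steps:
$Q{\left(V \right)} = -20 + V$ ($Q{\left(V \right)} = V - 20 = -20 + V$)
$w{\left(L,W \right)} = 5$
$w{\left(Q{\left(6 \right)},\left(\left(\left(-2\right) \left(-3\right) - 1\right) + 8\right) \left(2 - 1\right) \right)} 36 + 384 = 5 \cdot 36 + 384 = 180 + 384 = 564$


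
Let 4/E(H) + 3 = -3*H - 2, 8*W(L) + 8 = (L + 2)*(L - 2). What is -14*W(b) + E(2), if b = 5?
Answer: -1017/44 ≈ -23.114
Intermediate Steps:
W(L) = -1 + (-2 + L)*(2 + L)/8 (W(L) = -1 + ((L + 2)*(L - 2))/8 = -1 + ((2 + L)*(-2 + L))/8 = -1 + ((-2 + L)*(2 + L))/8 = -1 + (-2 + L)*(2 + L)/8)
E(H) = 4/(-5 - 3*H) (E(H) = 4/(-3 + (-3*H - 2)) = 4/(-3 + (-2 - 3*H)) = 4/(-5 - 3*H))
-14*W(b) + E(2) = -14*(-3/2 + (1/8)*5**2) - 4/(5 + 3*2) = -14*(-3/2 + (1/8)*25) - 4/(5 + 6) = -14*(-3/2 + 25/8) - 4/11 = -14*13/8 - 4*1/11 = -91/4 - 4/11 = -1017/44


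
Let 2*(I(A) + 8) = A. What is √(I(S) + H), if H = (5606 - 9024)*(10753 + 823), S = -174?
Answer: 7*I*√807487 ≈ 6290.2*I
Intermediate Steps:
I(A) = -8 + A/2
H = -39566768 (H = -3418*11576 = -39566768)
√(I(S) + H) = √((-8 + (½)*(-174)) - 39566768) = √((-8 - 87) - 39566768) = √(-95 - 39566768) = √(-39566863) = 7*I*√807487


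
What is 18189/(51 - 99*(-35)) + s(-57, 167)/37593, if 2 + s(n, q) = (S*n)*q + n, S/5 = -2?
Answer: 339419891/44058996 ≈ 7.7038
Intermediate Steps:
S = -10 (S = 5*(-2) = -10)
s(n, q) = -2 + n - 10*n*q (s(n, q) = -2 + ((-10*n)*q + n) = -2 + (-10*n*q + n) = -2 + (n - 10*n*q) = -2 + n - 10*n*q)
18189/(51 - 99*(-35)) + s(-57, 167)/37593 = 18189/(51 - 99*(-35)) + (-2 - 57 - 10*(-57)*167)/37593 = 18189/(51 + 3465) + (-2 - 57 + 95190)*(1/37593) = 18189/3516 + 95131*(1/37593) = 18189*(1/3516) + 95131/37593 = 6063/1172 + 95131/37593 = 339419891/44058996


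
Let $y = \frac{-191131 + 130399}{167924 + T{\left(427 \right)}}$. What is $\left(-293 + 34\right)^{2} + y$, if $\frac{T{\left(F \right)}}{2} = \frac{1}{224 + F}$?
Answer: $\frac{3666578253037}{54659263} \approx 67081.0$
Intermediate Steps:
$T{\left(F \right)} = \frac{2}{224 + F}$
$y = - \frac{19768266}{54659263}$ ($y = \frac{-191131 + 130399}{167924 + \frac{2}{224 + 427}} = - \frac{60732}{167924 + \frac{2}{651}} = - \frac{60732}{\frac{109318526}{651}} = \left(-60732\right) \frac{651}{109318526} = - \frac{19768266}{54659263} \approx -0.36166$)
$\left(-293 + 34\right)^{2} + y = \left(-293 + 34\right)^{2} - \frac{19768266}{54659263} = \left(-259\right)^{2} - \frac{19768266}{54659263} = 67081 - \frac{19768266}{54659263} = \frac{3666578253037}{54659263}$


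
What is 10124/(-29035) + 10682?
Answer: 310141746/29035 ≈ 10682.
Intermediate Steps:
10124/(-29035) + 10682 = 10124*(-1/29035) + 10682 = -10124/29035 + 10682 = 310141746/29035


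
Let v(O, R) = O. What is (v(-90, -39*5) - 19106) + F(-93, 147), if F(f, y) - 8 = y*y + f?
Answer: 2328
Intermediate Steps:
F(f, y) = 8 + f + y**2 (F(f, y) = 8 + (y*y + f) = 8 + (y**2 + f) = 8 + (f + y**2) = 8 + f + y**2)
(v(-90, -39*5) - 19106) + F(-93, 147) = (-90 - 19106) + (8 - 93 + 147**2) = -19196 + (8 - 93 + 21609) = -19196 + 21524 = 2328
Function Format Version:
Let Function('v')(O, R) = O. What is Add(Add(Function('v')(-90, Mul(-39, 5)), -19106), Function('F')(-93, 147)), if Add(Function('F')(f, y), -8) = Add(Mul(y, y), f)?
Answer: 2328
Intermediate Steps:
Function('F')(f, y) = Add(8, f, Pow(y, 2)) (Function('F')(f, y) = Add(8, Add(Mul(y, y), f)) = Add(8, Add(Pow(y, 2), f)) = Add(8, Add(f, Pow(y, 2))) = Add(8, f, Pow(y, 2)))
Add(Add(Function('v')(-90, Mul(-39, 5)), -19106), Function('F')(-93, 147)) = Add(Add(-90, -19106), Add(8, -93, Pow(147, 2))) = Add(-19196, Add(8, -93, 21609)) = Add(-19196, 21524) = 2328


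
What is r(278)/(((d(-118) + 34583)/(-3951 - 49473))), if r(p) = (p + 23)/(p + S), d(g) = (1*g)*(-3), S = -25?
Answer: -328176/180389 ≈ -1.8193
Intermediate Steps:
d(g) = -3*g (d(g) = g*(-3) = -3*g)
r(p) = (23 + p)/(-25 + p) (r(p) = (p + 23)/(p - 25) = (23 + p)/(-25 + p))
r(278)/(((d(-118) + 34583)/(-3951 - 49473))) = ((23 + 278)/(-25 + 278))/(((-3*(-118) + 34583)/(-3951 - 49473))) = (301/253)/(((354 + 34583)/(-53424))) = ((1/253)*301)/((34937*(-1/53424))) = 301/(253*(-4991/7632)) = (301/253)*(-7632/4991) = -328176/180389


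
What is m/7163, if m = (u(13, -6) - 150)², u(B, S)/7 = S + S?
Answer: 4212/551 ≈ 7.6443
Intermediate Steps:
u(B, S) = 14*S (u(B, S) = 7*(S + S) = 7*(2*S) = 14*S)
m = 54756 (m = (14*(-6) - 150)² = (-84 - 150)² = (-234)² = 54756)
m/7163 = 54756/7163 = 54756*(1/7163) = 4212/551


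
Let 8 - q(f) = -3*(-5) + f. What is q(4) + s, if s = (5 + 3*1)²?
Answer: 53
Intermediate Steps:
s = 64 (s = (5 + 3)² = 8² = 64)
q(f) = -7 - f (q(f) = 8 - (-3*(-5) + f) = 8 - (15 + f) = 8 + (-15 - f) = -7 - f)
q(4) + s = (-7 - 1*4) + 64 = (-7 - 4) + 64 = -11 + 64 = 53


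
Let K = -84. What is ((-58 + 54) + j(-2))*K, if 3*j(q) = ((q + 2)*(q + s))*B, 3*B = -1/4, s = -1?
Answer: 336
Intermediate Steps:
B = -1/12 (B = (-1/4)/3 = (-1*¼)/3 = (⅓)*(-¼) = -1/12 ≈ -0.083333)
j(q) = -(-1 + q)*(2 + q)/36 (j(q) = (((q + 2)*(q - 1))*(-1/12))/3 = (((2 + q)*(-1 + q))*(-1/12))/3 = (((-1 + q)*(2 + q))*(-1/12))/3 = (-(-1 + q)*(2 + q)/12)/3 = -(-1 + q)*(2 + q)/36)
((-58 + 54) + j(-2))*K = ((-58 + 54) + (1/18 - 1/36*(-2) - 1/36*(-2)²))*(-84) = (-4 + (1/18 + 1/18 - 1/36*4))*(-84) = (-4 + (1/18 + 1/18 - ⅑))*(-84) = (-4 + 0)*(-84) = -4*(-84) = 336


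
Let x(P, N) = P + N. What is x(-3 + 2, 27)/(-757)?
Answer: -26/757 ≈ -0.034346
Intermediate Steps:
x(P, N) = N + P
x(-3 + 2, 27)/(-757) = (27 + (-3 + 2))/(-757) = (27 - 1)*(-1/757) = 26*(-1/757) = -26/757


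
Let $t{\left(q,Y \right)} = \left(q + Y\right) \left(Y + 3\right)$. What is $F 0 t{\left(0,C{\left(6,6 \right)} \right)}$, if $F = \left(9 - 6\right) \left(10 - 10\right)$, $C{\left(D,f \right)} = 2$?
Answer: $0$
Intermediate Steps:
$F = 0$ ($F = 3 \cdot 0 = 0$)
$t{\left(q,Y \right)} = \left(3 + Y\right) \left(Y + q\right)$ ($t{\left(q,Y \right)} = \left(Y + q\right) \left(3 + Y\right) = \left(3 + Y\right) \left(Y + q\right)$)
$F 0 t{\left(0,C{\left(6,6 \right)} \right)} = 0 \cdot 0 \left(2^{2} + 3 \cdot 2 + 3 \cdot 0 + 2 \cdot 0\right) = 0 \left(4 + 6 + 0 + 0\right) = 0 \cdot 10 = 0$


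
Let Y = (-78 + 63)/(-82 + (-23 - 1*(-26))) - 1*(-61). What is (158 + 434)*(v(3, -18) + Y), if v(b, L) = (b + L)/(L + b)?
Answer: 2908496/79 ≈ 36816.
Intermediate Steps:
v(b, L) = 1 (v(b, L) = (L + b)/(L + b) = 1)
Y = 4834/79 (Y = -15/(-82 + (-23 + 26)) + 61 = -15/(-82 + 3) + 61 = -15/(-79) + 61 = -15*(-1/79) + 61 = 15/79 + 61 = 4834/79 ≈ 61.190)
(158 + 434)*(v(3, -18) + Y) = (158 + 434)*(1 + 4834/79) = 592*(4913/79) = 2908496/79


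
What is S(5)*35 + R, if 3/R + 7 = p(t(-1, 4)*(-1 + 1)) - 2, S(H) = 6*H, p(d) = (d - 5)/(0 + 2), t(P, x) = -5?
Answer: 24144/23 ≈ 1049.7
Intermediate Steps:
p(d) = -5/2 + d/2 (p(d) = (-5 + d)/2 = (-5 + d)*(1/2) = -5/2 + d/2)
R = -6/23 (R = 3/(-7 + ((-5/2 + (-5*(-1 + 1))/2) - 2)) = 3/(-7 + ((-5/2 + (-5*0)/2) - 2)) = 3/(-7 + ((-5/2 + (1/2)*0) - 2)) = 3/(-7 + ((-5/2 + 0) - 2)) = 3/(-7 + (-5/2 - 2)) = 3/(-7 - 9/2) = 3/(-23/2) = 3*(-2/23) = -6/23 ≈ -0.26087)
S(5)*35 + R = (6*5)*35 - 6/23 = 30*35 - 6/23 = 1050 - 6/23 = 24144/23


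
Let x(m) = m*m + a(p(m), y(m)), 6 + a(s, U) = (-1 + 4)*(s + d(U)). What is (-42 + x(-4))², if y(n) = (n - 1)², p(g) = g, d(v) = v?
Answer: 961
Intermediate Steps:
y(n) = (-1 + n)²
a(s, U) = -6 + 3*U + 3*s (a(s, U) = -6 + (-1 + 4)*(s + U) = -6 + 3*(U + s) = -6 + (3*U + 3*s) = -6 + 3*U + 3*s)
x(m) = -6 + m² + 3*m + 3*(-1 + m)² (x(m) = m*m + (-6 + 3*(-1 + m)² + 3*m) = m² + (-6 + 3*m + 3*(-1 + m)²) = -6 + m² + 3*m + 3*(-1 + m)²)
(-42 + x(-4))² = (-42 + (-3 - 3*(-4) + 4*(-4)²))² = (-42 + (-3 + 12 + 4*16))² = (-42 + (-3 + 12 + 64))² = (-42 + 73)² = 31² = 961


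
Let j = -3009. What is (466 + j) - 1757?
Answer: -4300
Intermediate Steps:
(466 + j) - 1757 = (466 - 3009) - 1757 = -2543 - 1757 = -4300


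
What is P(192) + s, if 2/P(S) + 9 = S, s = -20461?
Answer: -3744361/183 ≈ -20461.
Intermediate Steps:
P(S) = 2/(-9 + S)
P(192) + s = 2/(-9 + 192) - 20461 = 2/183 - 20461 = -3744361/183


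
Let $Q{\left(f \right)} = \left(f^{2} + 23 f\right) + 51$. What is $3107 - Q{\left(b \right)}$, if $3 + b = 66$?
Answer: $-2362$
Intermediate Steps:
$b = 63$ ($b = -3 + 66 = 63$)
$Q{\left(f \right)} = 51 + f^{2} + 23 f$
$3107 - Q{\left(b \right)} = 3107 - \left(51 + 63^{2} + 23 \cdot 63\right) = 3107 - \left(51 + 3969 + 1449\right) = 3107 - 5469 = -2362$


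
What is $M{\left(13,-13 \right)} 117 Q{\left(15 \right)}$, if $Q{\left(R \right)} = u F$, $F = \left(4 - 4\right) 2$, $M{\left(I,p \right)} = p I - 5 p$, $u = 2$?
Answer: $0$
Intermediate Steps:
$M{\left(I,p \right)} = - 5 p + I p$ ($M{\left(I,p \right)} = I p - 5 p = - 5 p + I p$)
$F = 0$ ($F = 0 \cdot 2 = 0$)
$Q{\left(R \right)} = 0$ ($Q{\left(R \right)} = 2 \cdot 0 = 0$)
$M{\left(13,-13 \right)} 117 Q{\left(15 \right)} = - 13 \left(-5 + 13\right) 117 \cdot 0 = \left(-13\right) 8 \cdot 117 \cdot 0 = \left(-104\right) 117 \cdot 0 = \left(-12168\right) 0 = 0$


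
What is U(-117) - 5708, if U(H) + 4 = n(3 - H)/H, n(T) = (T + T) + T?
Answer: -74296/13 ≈ -5715.1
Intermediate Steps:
n(T) = 3*T (n(T) = 2*T + T = 3*T)
U(H) = -4 + (9 - 3*H)/H (U(H) = -4 + (3*(3 - H))/H = -4 + (9 - 3*H)/H)
U(-117) - 5708 = (-7 + 9/(-117)) - 5708 = (-7 + 9*(-1/117)) - 5708 = (-7 - 1/13) - 5708 = -92/13 - 5708 = -74296/13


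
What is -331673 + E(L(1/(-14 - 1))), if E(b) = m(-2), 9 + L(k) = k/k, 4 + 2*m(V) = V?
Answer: -331676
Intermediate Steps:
m(V) = -2 + V/2
L(k) = -8 (L(k) = -9 + k/k = -9 + 1 = -8)
E(b) = -3 (E(b) = -2 + (½)*(-2) = -2 - 1 = -3)
-331673 + E(L(1/(-14 - 1))) = -331673 - 3 = -331676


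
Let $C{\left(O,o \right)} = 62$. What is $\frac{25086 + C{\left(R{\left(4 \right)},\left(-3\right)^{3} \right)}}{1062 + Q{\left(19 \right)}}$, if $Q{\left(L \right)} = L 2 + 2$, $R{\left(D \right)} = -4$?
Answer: $\frac{12574}{551} \approx 22.82$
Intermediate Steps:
$Q{\left(L \right)} = 2 + 2 L$ ($Q{\left(L \right)} = 2 L + 2 = 2 + 2 L$)
$\frac{25086 + C{\left(R{\left(4 \right)},\left(-3\right)^{3} \right)}}{1062 + Q{\left(19 \right)}} = \frac{25086 + 62}{1062 + \left(2 + 2 \cdot 19\right)} = \frac{25148}{1062 + \left(2 + 38\right)} = \frac{25148}{1062 + 40} = \frac{25148}{1102} = 25148 \cdot \frac{1}{1102} = \frac{12574}{551}$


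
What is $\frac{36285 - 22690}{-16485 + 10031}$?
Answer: $- \frac{13595}{6454} \approx -2.1064$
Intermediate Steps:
$\frac{36285 - 22690}{-16485 + 10031} = \frac{13595}{-6454} = 13595 \left(- \frac{1}{6454}\right) = - \frac{13595}{6454}$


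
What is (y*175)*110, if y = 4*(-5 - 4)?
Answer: -693000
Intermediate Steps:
y = -36 (y = 4*(-9) = -36)
(y*175)*110 = -36*175*110 = -6300*110 = -693000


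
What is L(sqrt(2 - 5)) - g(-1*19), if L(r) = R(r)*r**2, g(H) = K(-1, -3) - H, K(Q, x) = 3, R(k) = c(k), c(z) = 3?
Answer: -31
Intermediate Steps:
R(k) = 3
g(H) = 3 - H
L(r) = 3*r**2
L(sqrt(2 - 5)) - g(-1*19) = 3*(sqrt(2 - 5))**2 - (3 - (-1)*19) = 3*(sqrt(-3))**2 - (3 - 1*(-19)) = 3*(I*sqrt(3))**2 - (3 + 19) = 3*(-3) - 1*22 = -9 - 22 = -31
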